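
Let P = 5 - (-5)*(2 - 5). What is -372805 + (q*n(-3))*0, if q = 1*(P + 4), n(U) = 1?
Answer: -372805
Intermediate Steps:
P = -10 (P = 5 - (-5)*(-3) = 5 - 1*15 = 5 - 15 = -10)
q = -6 (q = 1*(-10 + 4) = 1*(-6) = -6)
-372805 + (q*n(-3))*0 = -372805 - 6*1*0 = -372805 - 6*0 = -372805 + 0 = -372805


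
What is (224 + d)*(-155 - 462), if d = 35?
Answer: -159803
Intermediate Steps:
(224 + d)*(-155 - 462) = (224 + 35)*(-155 - 462) = 259*(-617) = -159803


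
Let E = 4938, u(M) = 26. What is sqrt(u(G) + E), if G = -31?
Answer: 2*sqrt(1241) ≈ 70.456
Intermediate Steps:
sqrt(u(G) + E) = sqrt(26 + 4938) = sqrt(4964) = 2*sqrt(1241)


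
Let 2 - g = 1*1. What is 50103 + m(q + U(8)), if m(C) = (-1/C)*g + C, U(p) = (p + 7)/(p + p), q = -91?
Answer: 1153098543/23056 ≈ 50013.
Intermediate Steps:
g = 1 (g = 2 - 1 = 1)
U(p) = (7 + p)/(2*p) (U(p) = (7 + p)/((2*p)) = (7 + p)*(1/(2*p)) = (7 + p)/(2*p))
m(C) = C - 1/C (m(C) = -1/C*1 + C = -1/C + C = C - 1/C)
50103 + m(q + U(8)) = 50103 + ((-91 + (1/2)*(7 + 8)/8) - 1/(-91 + (1/2)*(7 + 8)/8)) = 50103 + ((-91 + (1/2)*(1/8)*15) - 1/(-91 + (1/2)*(1/8)*15)) = 50103 + ((-91 + 15/16) - 1/(-91 + 15/16)) = 50103 + (-1441/16 - 1/(-1441/16)) = 50103 + (-1441/16 - 1*(-16/1441)) = 50103 + (-1441/16 + 16/1441) = 50103 - 2076225/23056 = 1153098543/23056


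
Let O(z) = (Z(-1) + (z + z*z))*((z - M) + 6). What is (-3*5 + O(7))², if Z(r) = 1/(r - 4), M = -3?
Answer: 19263321/25 ≈ 7.7053e+5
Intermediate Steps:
Z(r) = 1/(-4 + r)
O(z) = (9 + z)*(-⅕ + z + z²) (O(z) = (1/(-4 - 1) + (z + z*z))*((z - 1*(-3)) + 6) = (1/(-5) + (z + z²))*((z + 3) + 6) = (-⅕ + (z + z²))*((3 + z) + 6) = (-⅕ + z + z²)*(9 + z) = (9 + z)*(-⅕ + z + z²))
(-3*5 + O(7))² = (-3*5 + (-9/5 + 7³ + 10*7² + (44/5)*7))² = (-15 + (-9/5 + 343 + 10*49 + 308/5))² = (-15 + (-9/5 + 343 + 490 + 308/5))² = (-15 + 4464/5)² = (4389/5)² = 19263321/25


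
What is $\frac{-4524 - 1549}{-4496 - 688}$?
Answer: $\frac{6073}{5184} \approx 1.1715$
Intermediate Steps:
$\frac{-4524 - 1549}{-4496 - 688} = - \frac{6073}{-5184} = \left(-6073\right) \left(- \frac{1}{5184}\right) = \frac{6073}{5184}$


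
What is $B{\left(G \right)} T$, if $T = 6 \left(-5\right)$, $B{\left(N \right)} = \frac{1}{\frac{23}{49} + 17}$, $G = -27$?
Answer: $- \frac{735}{428} \approx -1.7173$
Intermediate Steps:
$B{\left(N \right)} = \frac{49}{856}$ ($B{\left(N \right)} = \frac{1}{23 \cdot \frac{1}{49} + 17} = \frac{1}{\frac{23}{49} + 17} = \frac{1}{\frac{856}{49}} = \frac{49}{856}$)
$T = -30$
$B{\left(G \right)} T = \frac{49}{856} \left(-30\right) = - \frac{735}{428}$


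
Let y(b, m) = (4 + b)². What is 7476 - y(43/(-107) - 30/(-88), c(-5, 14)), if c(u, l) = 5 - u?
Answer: 165363596639/22165264 ≈ 7460.5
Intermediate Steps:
7476 - y(43/(-107) - 30/(-88), c(-5, 14)) = 7476 - (4 + (43/(-107) - 30/(-88)))² = 7476 - (4 + (43*(-1/107) - 30*(-1/88)))² = 7476 - (4 + (-43/107 + 15/44))² = 7476 - (4 - 287/4708)² = 7476 - (18545/4708)² = 7476 - 1*343917025/22165264 = 7476 - 343917025/22165264 = 165363596639/22165264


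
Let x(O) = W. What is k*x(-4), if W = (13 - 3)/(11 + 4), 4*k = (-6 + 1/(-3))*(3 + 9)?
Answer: -38/3 ≈ -12.667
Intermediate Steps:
k = -19 (k = ((-6 + 1/(-3))*(3 + 9))/4 = ((-6 - 1/3)*12)/4 = (-19/3*12)/4 = (1/4)*(-76) = -19)
W = 2/3 (W = 10/15 = 10*(1/15) = 2/3 ≈ 0.66667)
x(O) = 2/3
k*x(-4) = -19*2/3 = -38/3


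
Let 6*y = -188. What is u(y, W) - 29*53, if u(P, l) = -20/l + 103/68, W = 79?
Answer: -8249987/5372 ≈ -1535.7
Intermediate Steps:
y = -94/3 (y = (⅙)*(-188) = -94/3 ≈ -31.333)
u(P, l) = 103/68 - 20/l (u(P, l) = -20/l + 103*(1/68) = -20/l + 103/68 = 103/68 - 20/l)
u(y, W) - 29*53 = (103/68 - 20/79) - 29*53 = (103/68 - 20*1/79) - 1537 = (103/68 - 20/79) - 1537 = 6777/5372 - 1537 = -8249987/5372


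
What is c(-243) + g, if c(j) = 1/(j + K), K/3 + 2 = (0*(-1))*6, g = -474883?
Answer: -118245868/249 ≈ -4.7488e+5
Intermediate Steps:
K = -6 (K = -6 + 3*((0*(-1))*6) = -6 + 3*(0*6) = -6 + 3*0 = -6 + 0 = -6)
c(j) = 1/(-6 + j) (c(j) = 1/(j - 6) = 1/(-6 + j))
c(-243) + g = 1/(-6 - 243) - 474883 = 1/(-249) - 474883 = -1/249 - 474883 = -118245868/249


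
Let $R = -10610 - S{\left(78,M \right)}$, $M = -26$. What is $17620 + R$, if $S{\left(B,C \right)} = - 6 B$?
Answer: $7478$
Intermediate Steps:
$R = -10142$ ($R = -10610 - \left(-6\right) 78 = -10610 - -468 = -10610 + 468 = -10142$)
$17620 + R = 17620 - 10142 = 7478$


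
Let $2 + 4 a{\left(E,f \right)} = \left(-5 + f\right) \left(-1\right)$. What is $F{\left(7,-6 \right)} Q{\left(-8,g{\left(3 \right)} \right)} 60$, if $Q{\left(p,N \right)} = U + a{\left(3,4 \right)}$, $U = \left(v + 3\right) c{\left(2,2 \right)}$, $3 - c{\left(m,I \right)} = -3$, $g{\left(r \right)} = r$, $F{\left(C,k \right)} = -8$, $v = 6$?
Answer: $-25800$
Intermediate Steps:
$a{\left(E,f \right)} = \frac{3}{4} - \frac{f}{4}$ ($a{\left(E,f \right)} = - \frac{1}{2} + \frac{\left(-5 + f\right) \left(-1\right)}{4} = - \frac{1}{2} + \frac{5 - f}{4} = - \frac{1}{2} - \left(- \frac{5}{4} + \frac{f}{4}\right) = \frac{3}{4} - \frac{f}{4}$)
$c{\left(m,I \right)} = 6$ ($c{\left(m,I \right)} = 3 - -3 = 3 + 3 = 6$)
$U = 54$ ($U = \left(6 + 3\right) 6 = 9 \cdot 6 = 54$)
$Q{\left(p,N \right)} = \frac{215}{4}$ ($Q{\left(p,N \right)} = 54 + \left(\frac{3}{4} - 1\right) = 54 - \frac{1}{4} = \frac{215}{4}$)
$F{\left(7,-6 \right)} Q{\left(-8,g{\left(3 \right)} \right)} 60 = \left(-8\right) \frac{215}{4} \cdot 60 = \left(-430\right) 60 = -25800$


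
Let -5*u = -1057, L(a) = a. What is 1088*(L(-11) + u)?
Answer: 1090176/5 ≈ 2.1804e+5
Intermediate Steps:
u = 1057/5 (u = -1/5*(-1057) = 1057/5 ≈ 211.40)
1088*(L(-11) + u) = 1088*(-11 + 1057/5) = 1088*(1002/5) = 1090176/5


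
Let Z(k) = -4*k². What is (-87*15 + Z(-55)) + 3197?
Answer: -10208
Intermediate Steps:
(-87*15 + Z(-55)) + 3197 = (-87*15 - 4*(-55)²) + 3197 = (-1305 - 4*3025) + 3197 = (-1305 - 12100) + 3197 = -13405 + 3197 = -10208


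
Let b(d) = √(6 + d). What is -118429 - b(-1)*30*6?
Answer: -118429 - 180*√5 ≈ -1.1883e+5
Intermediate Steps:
-118429 - b(-1)*30*6 = -118429 - √(6 - 1)*30*6 = -118429 - √5*30*6 = -118429 - 30*√5*6 = -118429 - 180*√5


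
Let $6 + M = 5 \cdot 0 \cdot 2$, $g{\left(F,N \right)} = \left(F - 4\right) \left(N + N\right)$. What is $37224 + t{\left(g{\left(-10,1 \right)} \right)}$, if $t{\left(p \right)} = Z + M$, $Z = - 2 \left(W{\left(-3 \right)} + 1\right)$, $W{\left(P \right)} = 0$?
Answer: $37216$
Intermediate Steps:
$g{\left(F,N \right)} = 2 N \left(-4 + F\right)$ ($g{\left(F,N \right)} = \left(-4 + F\right) 2 N = 2 N \left(-4 + F\right)$)
$M = -6$ ($M = -6 + 5 \cdot 0 \cdot 2 = -6 + 0 \cdot 2 = -6 + 0 = -6$)
$Z = -2$ ($Z = - 2 \left(0 + 1\right) = \left(-2\right) 1 = -2$)
$t{\left(p \right)} = -8$ ($t{\left(p \right)} = -2 - 6 = -8$)
$37224 + t{\left(g{\left(-10,1 \right)} \right)} = 37224 - 8 = 37216$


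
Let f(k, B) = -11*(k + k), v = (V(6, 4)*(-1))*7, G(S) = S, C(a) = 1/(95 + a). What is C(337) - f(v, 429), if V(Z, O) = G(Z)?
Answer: -399167/432 ≈ -924.00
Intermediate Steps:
V(Z, O) = Z
v = -42 (v = (6*(-1))*7 = -6*7 = -42)
f(k, B) = -22*k
C(337) - f(v, 429) = 1/(95 + 337) - (-22)*(-42) = 1/432 - 1*924 = 1/432 - 924 = -399167/432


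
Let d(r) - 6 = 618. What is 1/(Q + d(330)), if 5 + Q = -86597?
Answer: -1/85978 ≈ -1.1631e-5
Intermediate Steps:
d(r) = 624 (d(r) = 6 + 618 = 624)
Q = -86602 (Q = -5 - 86597 = -86602)
1/(Q + d(330)) = 1/(-86602 + 624) = 1/(-85978) = -1/85978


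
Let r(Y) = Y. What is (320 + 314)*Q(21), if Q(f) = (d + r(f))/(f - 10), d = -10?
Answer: 634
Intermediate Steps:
Q(f) = 1 (Q(f) = (-10 + f)/(f - 10) = (-10 + f)/(-10 + f) = 1)
(320 + 314)*Q(21) = (320 + 314)*1 = 634*1 = 634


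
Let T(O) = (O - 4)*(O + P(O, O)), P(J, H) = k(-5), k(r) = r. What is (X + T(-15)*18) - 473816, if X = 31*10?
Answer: -466666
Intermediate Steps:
P(J, H) = -5
T(O) = (-5 + O)*(-4 + O) (T(O) = (O - 4)*(O - 5) = (-4 + O)*(-5 + O) = (-5 + O)*(-4 + O))
X = 310
(X + T(-15)*18) - 473816 = (310 + (20 + (-15)² - 9*(-15))*18) - 473816 = (310 + (20 + 225 + 135)*18) - 473816 = (310 + 380*18) - 473816 = (310 + 6840) - 473816 = 7150 - 473816 = -466666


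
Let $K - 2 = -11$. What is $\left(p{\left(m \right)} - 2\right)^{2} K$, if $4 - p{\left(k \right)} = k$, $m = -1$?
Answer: $-81$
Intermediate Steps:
$K = -9$ ($K = 2 - 11 = -9$)
$p{\left(k \right)} = 4 - k$
$\left(p{\left(m \right)} - 2\right)^{2} K = \left(\left(4 - -1\right) - 2\right)^{2} \left(-9\right) = \left(\left(4 + 1\right) - 2\right)^{2} \left(-9\right) = \left(5 - 2\right)^{2} \left(-9\right) = 3^{2} \left(-9\right) = 9 \left(-9\right) = -81$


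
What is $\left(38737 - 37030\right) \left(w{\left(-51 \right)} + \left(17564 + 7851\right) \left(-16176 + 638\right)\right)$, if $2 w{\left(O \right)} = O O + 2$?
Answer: $- \frac{1348178250459}{2} \approx -6.7409 \cdot 10^{11}$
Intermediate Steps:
$w{\left(O \right)} = 1 + \frac{O^{2}}{2}$ ($w{\left(O \right)} = \frac{O O + 2}{2} = \frac{O^{2} + 2}{2} = \frac{2 + O^{2}}{2} = 1 + \frac{O^{2}}{2}$)
$\left(38737 - 37030\right) \left(w{\left(-51 \right)} + \left(17564 + 7851\right) \left(-16176 + 638\right)\right) = \left(38737 - 37030\right) \left(\left(1 + \frac{\left(-51\right)^{2}}{2}\right) + \left(17564 + 7851\right) \left(-16176 + 638\right)\right) = 1707 \left(\left(1 + \frac{1}{2} \cdot 2601\right) + 25415 \left(-15538\right)\right) = 1707 \left(\left(1 + \frac{2601}{2}\right) - 394898270\right) = 1707 \left(\frac{2603}{2} - 394898270\right) = 1707 \left(- \frac{789793937}{2}\right) = - \frac{1348178250459}{2}$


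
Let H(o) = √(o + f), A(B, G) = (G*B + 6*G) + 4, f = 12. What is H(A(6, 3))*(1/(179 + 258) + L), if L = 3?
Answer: 2624*√13/437 ≈ 21.650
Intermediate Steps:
A(B, G) = 4 + 6*G + B*G (A(B, G) = (B*G + 6*G) + 4 = (6*G + B*G) + 4 = 4 + 6*G + B*G)
H(o) = √(12 + o) (H(o) = √(o + 12) = √(12 + o))
H(A(6, 3))*(1/(179 + 258) + L) = √(12 + (4 + 6*3 + 6*3))*(1/(179 + 258) + 3) = √(12 + (4 + 18 + 18))*(1/437 + 3) = √(12 + 40)*(1/437 + 3) = √52*(1312/437) = (2*√13)*(1312/437) = 2624*√13/437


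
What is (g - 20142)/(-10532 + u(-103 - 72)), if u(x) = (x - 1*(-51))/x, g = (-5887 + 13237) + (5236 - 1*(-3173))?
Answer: 767025/1842976 ≈ 0.41619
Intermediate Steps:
g = 15759 (g = 7350 + (5236 + 3173) = 7350 + 8409 = 15759)
u(x) = (51 + x)/x (u(x) = (x + 51)/x = (51 + x)/x)
(g - 20142)/(-10532 + u(-103 - 72)) = (15759 - 20142)/(-10532 + (51 + (-103 - 72))/(-103 - 72)) = -4383/(-10532 + (51 - 175)/(-175)) = -4383/(-10532 - 1/175*(-124)) = -4383/(-10532 + 124/175) = -4383/(-1842976/175) = -4383*(-175/1842976) = 767025/1842976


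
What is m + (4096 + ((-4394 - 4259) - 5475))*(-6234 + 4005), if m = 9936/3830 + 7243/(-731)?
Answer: 31302830181983/1399865 ≈ 2.2361e+7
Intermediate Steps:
m = -10238737/1399865 (m = 9936*(1/3830) + 7243*(-1/731) = 4968/1915 - 7243/731 = -10238737/1399865 ≈ -7.3141)
m + (4096 + ((-4394 - 4259) - 5475))*(-6234 + 4005) = -10238737/1399865 + (4096 + ((-4394 - 4259) - 5475))*(-6234 + 4005) = -10238737/1399865 + (4096 + (-8653 - 5475))*(-2229) = -10238737/1399865 + (4096 - 14128)*(-2229) = -10238737/1399865 - 10032*(-2229) = -10238737/1399865 + 22361328 = 31302830181983/1399865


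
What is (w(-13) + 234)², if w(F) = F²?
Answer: 162409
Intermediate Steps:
(w(-13) + 234)² = ((-13)² + 234)² = (169 + 234)² = 403² = 162409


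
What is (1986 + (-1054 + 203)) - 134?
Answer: 1001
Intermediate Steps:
(1986 + (-1054 + 203)) - 134 = (1986 - 851) - 134 = 1135 - 134 = 1001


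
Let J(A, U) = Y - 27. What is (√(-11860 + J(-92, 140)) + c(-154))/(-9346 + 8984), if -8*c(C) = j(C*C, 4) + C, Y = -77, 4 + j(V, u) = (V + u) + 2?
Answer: 5891/724 - I*√2991/181 ≈ 8.1367 - 0.30216*I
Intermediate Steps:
j(V, u) = -2 + V + u (j(V, u) = -4 + ((V + u) + 2) = -4 + (2 + V + u) = -2 + V + u)
c(C) = -¼ - C/8 - C²/8 (c(C) = -((-2 + C*C + 4) + C)/8 = -((-2 + C² + 4) + C)/8 = -((2 + C²) + C)/8 = -(2 + C + C²)/8 = -¼ - C/8 - C²/8)
J(A, U) = -104 (J(A, U) = -77 - 27 = -104)
(√(-11860 + J(-92, 140)) + c(-154))/(-9346 + 8984) = (√(-11860 - 104) + (-¼ - ⅛*(-154) - ⅛*(-154)²))/(-9346 + 8984) = (√(-11964) + (-¼ + 77/4 - ⅛*23716))/(-362) = (2*I*√2991 + (-¼ + 77/4 - 5929/2))*(-1/362) = (2*I*√2991 - 5891/2)*(-1/362) = (-5891/2 + 2*I*√2991)*(-1/362) = 5891/724 - I*√2991/181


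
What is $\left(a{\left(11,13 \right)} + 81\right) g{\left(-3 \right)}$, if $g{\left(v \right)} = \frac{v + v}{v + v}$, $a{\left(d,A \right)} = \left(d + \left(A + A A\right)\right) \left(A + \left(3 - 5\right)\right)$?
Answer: $2204$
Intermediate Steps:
$a{\left(d,A \right)} = \left(-2 + A\right) \left(A + d + A^{2}\right)$ ($a{\left(d,A \right)} = \left(d + \left(A + A^{2}\right)\right) \left(A - 2\right) = \left(A + d + A^{2}\right) \left(-2 + A\right) = \left(-2 + A\right) \left(A + d + A^{2}\right)$)
$g{\left(v \right)} = 1$ ($g{\left(v \right)} = \frac{2 v}{2 v} = 2 v \frac{1}{2 v} = 1$)
$\left(a{\left(11,13 \right)} + 81\right) g{\left(-3 \right)} = \left(\left(13^{3} - 13^{2} - 26 - 22 + 13 \cdot 11\right) + 81\right) 1 = \left(\left(2197 - 169 - 26 - 22 + 143\right) + 81\right) 1 = \left(2123 + 81\right) 1 = 2204 \cdot 1 = 2204$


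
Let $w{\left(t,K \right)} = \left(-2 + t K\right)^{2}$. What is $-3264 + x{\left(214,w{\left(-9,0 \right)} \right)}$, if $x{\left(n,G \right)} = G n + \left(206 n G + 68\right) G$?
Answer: $703208$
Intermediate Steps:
$w{\left(t,K \right)} = \left(-2 + K t\right)^{2}$
$x{\left(n,G \right)} = G n + G \left(68 + 206 G n\right)$ ($x{\left(n,G \right)} = G n + \left(206 G n + 68\right) G = G n + \left(68 + 206 G n\right) G = G n + G \left(68 + 206 G n\right)$)
$-3264 + x{\left(214,w{\left(-9,0 \right)} \right)} = -3264 + \left(-2 + 0 \left(-9\right)\right)^{2} \left(68 + 214 + 206 \left(-2 + 0 \left(-9\right)\right)^{2} \cdot 214\right) = -3264 + \left(-2 + 0\right)^{2} \left(68 + 214 + 206 \left(-2 + 0\right)^{2} \cdot 214\right) = -3264 + \left(-2\right)^{2} \left(68 + 214 + 206 \left(-2\right)^{2} \cdot 214\right) = -3264 + 4 \left(68 + 214 + 206 \cdot 4 \cdot 214\right) = -3264 + 4 \left(68 + 214 + 176336\right) = -3264 + 4 \cdot 176618 = -3264 + 706472 = 703208$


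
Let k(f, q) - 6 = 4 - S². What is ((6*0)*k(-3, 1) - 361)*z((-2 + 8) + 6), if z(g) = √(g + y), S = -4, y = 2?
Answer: -361*√14 ≈ -1350.7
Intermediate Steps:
z(g) = √(2 + g) (z(g) = √(g + 2) = √(2 + g))
k(f, q) = -6 (k(f, q) = 6 + (4 - 1*(-4)²) = 6 + (4 - 1*16) = 6 + (4 - 16) = 6 - 12 = -6)
((6*0)*k(-3, 1) - 361)*z((-2 + 8) + 6) = ((6*0)*(-6) - 361)*√(2 + ((-2 + 8) + 6)) = (0*(-6) - 361)*√(2 + (6 + 6)) = (0 - 361)*√(2 + 12) = -361*√14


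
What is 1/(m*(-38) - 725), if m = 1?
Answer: -1/763 ≈ -0.0013106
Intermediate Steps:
1/(m*(-38) - 725) = 1/(1*(-38) - 725) = 1/(-38 - 725) = 1/(-763) = -1/763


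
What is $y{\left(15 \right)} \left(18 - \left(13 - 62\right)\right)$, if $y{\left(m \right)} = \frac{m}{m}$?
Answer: $67$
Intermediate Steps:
$y{\left(m \right)} = 1$
$y{\left(15 \right)} \left(18 - \left(13 - 62\right)\right) = 1 \left(18 - \left(13 - 62\right)\right) = 1 \left(18 - -49\right) = 1 \left(18 + 49\right) = 1 \cdot 67 = 67$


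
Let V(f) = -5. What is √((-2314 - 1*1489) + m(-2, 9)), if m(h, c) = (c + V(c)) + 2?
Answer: I*√3797 ≈ 61.62*I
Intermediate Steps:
m(h, c) = -3 + c (m(h, c) = (c - 5) + 2 = (-5 + c) + 2 = -3 + c)
√((-2314 - 1*1489) + m(-2, 9)) = √((-2314 - 1*1489) + (-3 + 9)) = √((-2314 - 1489) + 6) = √(-3803 + 6) = √(-3797) = I*√3797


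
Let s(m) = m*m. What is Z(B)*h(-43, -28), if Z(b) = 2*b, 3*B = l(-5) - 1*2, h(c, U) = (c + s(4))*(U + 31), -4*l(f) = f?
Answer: 81/2 ≈ 40.500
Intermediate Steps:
s(m) = m²
l(f) = -f/4
h(c, U) = (16 + c)*(31 + U) (h(c, U) = (c + 4²)*(U + 31) = (c + 16)*(31 + U) = (16 + c)*(31 + U))
B = -¼ (B = (-¼*(-5) - 1*2)/3 = (5/4 - 2)/3 = (⅓)*(-¾) = -¼ ≈ -0.25000)
Z(B)*h(-43, -28) = (2*(-¼))*(496 + 16*(-28) + 31*(-43) - 28*(-43)) = -(496 - 448 - 1333 + 1204)/2 = -½*(-81) = 81/2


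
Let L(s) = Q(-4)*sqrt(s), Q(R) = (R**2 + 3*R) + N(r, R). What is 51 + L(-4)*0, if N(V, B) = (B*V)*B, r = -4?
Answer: 51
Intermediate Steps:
N(V, B) = V*B**2
Q(R) = -3*R**2 + 3*R (Q(R) = (R**2 + 3*R) - 4*R**2 = -3*R**2 + 3*R)
L(s) = -60*sqrt(s) (L(s) = (3*(-4)*(1 - 1*(-4)))*sqrt(s) = (3*(-4)*(1 + 4))*sqrt(s) = (3*(-4)*5)*sqrt(s) = -60*sqrt(s))
51 + L(-4)*0 = 51 - 120*I*0 = 51 + 0 = 51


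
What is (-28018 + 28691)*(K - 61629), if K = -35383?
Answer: -65289076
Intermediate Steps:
(-28018 + 28691)*(K - 61629) = (-28018 + 28691)*(-35383 - 61629) = 673*(-97012) = -65289076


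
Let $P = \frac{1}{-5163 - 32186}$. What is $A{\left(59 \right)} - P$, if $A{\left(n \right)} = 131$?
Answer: $\frac{4892720}{37349} \approx 131.0$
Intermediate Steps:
$P = - \frac{1}{37349}$ ($P = \frac{1}{-37349} = - \frac{1}{37349} \approx -2.6774 \cdot 10^{-5}$)
$A{\left(59 \right)} - P = 131 - - \frac{1}{37349} = 131 + \frac{1}{37349} = \frac{4892720}{37349}$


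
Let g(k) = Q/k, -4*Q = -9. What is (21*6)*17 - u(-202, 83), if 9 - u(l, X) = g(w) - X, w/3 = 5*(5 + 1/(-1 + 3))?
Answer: 225503/110 ≈ 2050.0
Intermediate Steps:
Q = 9/4 (Q = -1/4*(-9) = 9/4 ≈ 2.2500)
w = 165/2 (w = 3*(5*(5 + 1/(-1 + 3))) = 3*(5*(5 + 1/2)) = 3*(5*(11/2)) = 3*(55/2) = 165/2 ≈ 82.500)
g(k) = 9/(4*k)
u(l, X) = 987/110 + X (u(l, X) = 9 - (9/(4*(165/2)) - X) = 9 - ((9/4)*(2/165) - X) = 9 - (3/110 - X) = 9 + (-3/110 + X) = 987/110 + X)
(21*6)*17 - u(-202, 83) = (21*6)*17 - (987/110 + 83) = 126*17 - 1*10117/110 = 2142 - 10117/110 = 225503/110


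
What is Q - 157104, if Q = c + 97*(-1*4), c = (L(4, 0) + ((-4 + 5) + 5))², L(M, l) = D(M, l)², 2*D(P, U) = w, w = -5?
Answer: -2517471/16 ≈ -1.5734e+5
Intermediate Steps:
D(P, U) = -5/2 (D(P, U) = (½)*(-5) = -5/2)
L(M, l) = 25/4 (L(M, l) = (-5/2)² = 25/4)
c = 2401/16 (c = (25/4 + ((-4 + 5) + 5))² = (25/4 + (1 + 5))² = (25/4 + 6)² = (49/4)² = 2401/16 ≈ 150.06)
Q = -3807/16 (Q = 2401/16 + 97*(-1*4) = 2401/16 + 97*(-4) = 2401/16 - 388 = -3807/16 ≈ -237.94)
Q - 157104 = -3807/16 - 157104 = -2517471/16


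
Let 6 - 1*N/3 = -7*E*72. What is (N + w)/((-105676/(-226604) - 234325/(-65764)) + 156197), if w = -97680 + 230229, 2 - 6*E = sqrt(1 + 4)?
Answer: 495768833753844/581941987432399 - 938850283728*sqrt(5)/581941987432399 ≈ 0.84831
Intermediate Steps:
E = 1/3 - sqrt(5)/6 (E = 1/3 - sqrt(1 + 4)/6 = 1/3 - sqrt(5)/6 ≈ -0.039345)
N = 522 - 252*sqrt(5) (N = 18 - 3*(-7*(1/3 - sqrt(5)/6))*72 = 18 - 3*(-7/3 + 7*sqrt(5)/6)*72 = 18 - 3*(-168 + 84*sqrt(5)) = 18 + (504 - 252*sqrt(5)) = 522 - 252*sqrt(5) ≈ -41.489)
w = 132549
(N + w)/((-105676/(-226604) - 234325/(-65764)) + 156197) = ((522 - 252*sqrt(5)) + 132549)/((-105676/(-226604) - 234325/(-65764)) + 156197) = (133071 - 252*sqrt(5))/((-105676*(-1/226604) - 234325*(-1/65764)) + 156197) = (133071 - 252*sqrt(5))/((26419/56651 + 234325/65764) + 156197) = (133071 - 252*sqrt(5))/(15012164691/3725596364 + 156197) = (133071 - 252*sqrt(5))/(581941987432399/3725596364) = (133071 - 252*sqrt(5))*(3725596364/581941987432399) = 495768833753844/581941987432399 - 938850283728*sqrt(5)/581941987432399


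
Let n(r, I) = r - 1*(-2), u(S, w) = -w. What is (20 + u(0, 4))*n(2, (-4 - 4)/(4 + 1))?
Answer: 64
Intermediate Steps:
n(r, I) = 2 + r (n(r, I) = r + 2 = 2 + r)
(20 + u(0, 4))*n(2, (-4 - 4)/(4 + 1)) = (20 - 1*4)*(2 + 2) = (20 - 4)*4 = 16*4 = 64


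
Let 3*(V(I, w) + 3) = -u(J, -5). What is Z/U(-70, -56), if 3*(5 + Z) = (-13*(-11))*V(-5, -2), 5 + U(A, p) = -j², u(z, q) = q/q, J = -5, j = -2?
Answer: 1475/81 ≈ 18.210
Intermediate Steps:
u(z, q) = 1
V(I, w) = -10/3 (V(I, w) = -3 + (-1*1)/3 = -3 + (⅓)*(-1) = -3 - ⅓ = -10/3)
U(A, p) = -9 (U(A, p) = -5 - 1*(-2)² = -5 - 1*4 = -5 - 4 = -9)
Z = -1475/9 (Z = -5 + (-13*(-11)*(-10/3))/3 = -5 + (143*(-10/3))/3 = -5 + (⅓)*(-1430/3) = -5 - 1430/9 = -1475/9 ≈ -163.89)
Z/U(-70, -56) = -1475/9/(-9) = -1475/9*(-⅑) = 1475/81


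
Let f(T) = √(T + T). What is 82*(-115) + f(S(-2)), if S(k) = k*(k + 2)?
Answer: -9430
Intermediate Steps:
S(k) = k*(2 + k)
f(T) = √2*√T (f(T) = √(2*T) = √2*√T)
82*(-115) + f(S(-2)) = 82*(-115) + √2*√(-2*(2 - 2)) = -9430 + √2*√(-2*0) = -9430 + √2*√0 = -9430 + √2*0 = -9430 + 0 = -9430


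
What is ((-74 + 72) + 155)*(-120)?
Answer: -18360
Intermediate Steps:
((-74 + 72) + 155)*(-120) = (-2 + 155)*(-120) = 153*(-120) = -18360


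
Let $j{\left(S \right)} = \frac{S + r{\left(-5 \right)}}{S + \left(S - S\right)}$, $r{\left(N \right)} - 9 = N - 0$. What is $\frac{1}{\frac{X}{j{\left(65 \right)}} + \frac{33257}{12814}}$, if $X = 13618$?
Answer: $\frac{884166}{11344863113} \approx 7.7935 \cdot 10^{-5}$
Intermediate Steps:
$r{\left(N \right)} = 9 + N$ ($r{\left(N \right)} = 9 + \left(N - 0\right) = 9 + \left(N + 0\right) = 9 + N$)
$j{\left(S \right)} = \frac{4 + S}{S}$ ($j{\left(S \right)} = \frac{S + \left(9 - 5\right)}{S + \left(S - S\right)} = \frac{S + 4}{S + 0} = \frac{4 + S}{S}$)
$\frac{1}{\frac{X}{j{\left(65 \right)}} + \frac{33257}{12814}} = \frac{1}{\frac{13618}{\frac{1}{65} \left(4 + 65\right)} + \frac{33257}{12814}} = \frac{1}{\frac{13618}{\frac{1}{65} \cdot 69} + 33257 \cdot \frac{1}{12814}} = \frac{1}{\frac{13618}{\frac{69}{65}} + \frac{33257}{12814}} = \frac{1}{13618 \cdot \frac{65}{69} + \frac{33257}{12814}} = \frac{1}{\frac{885170}{69} + \frac{33257}{12814}} = \frac{1}{\frac{11344863113}{884166}} = \frac{884166}{11344863113}$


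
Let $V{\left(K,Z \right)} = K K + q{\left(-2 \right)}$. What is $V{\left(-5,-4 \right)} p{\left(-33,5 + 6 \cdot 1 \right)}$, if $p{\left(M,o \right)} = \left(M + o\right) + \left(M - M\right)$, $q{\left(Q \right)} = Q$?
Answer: $-506$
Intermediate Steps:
$V{\left(K,Z \right)} = -2 + K^{2}$ ($V{\left(K,Z \right)} = K K - 2 = K^{2} - 2 = -2 + K^{2}$)
$p{\left(M,o \right)} = M + o$ ($p{\left(M,o \right)} = \left(M + o\right) + 0 = M + o$)
$V{\left(-5,-4 \right)} p{\left(-33,5 + 6 \cdot 1 \right)} = \left(-2 + \left(-5\right)^{2}\right) \left(-33 + \left(5 + 6 \cdot 1\right)\right) = \left(-2 + 25\right) \left(-33 + \left(5 + 6\right)\right) = 23 \left(-33 + 11\right) = 23 \left(-22\right) = -506$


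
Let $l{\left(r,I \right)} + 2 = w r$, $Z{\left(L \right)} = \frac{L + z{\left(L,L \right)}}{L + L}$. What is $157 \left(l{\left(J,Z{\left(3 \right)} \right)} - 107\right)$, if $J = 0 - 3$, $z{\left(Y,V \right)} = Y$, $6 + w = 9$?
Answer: $-18526$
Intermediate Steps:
$w = 3$ ($w = -6 + 9 = 3$)
$Z{\left(L \right)} = 1$ ($Z{\left(L \right)} = \frac{L + L}{L + L} = \frac{2 L}{2 L} = 2 L \frac{1}{2 L} = 1$)
$J = -3$
$l{\left(r,I \right)} = -2 + 3 r$
$157 \left(l{\left(J,Z{\left(3 \right)} \right)} - 107\right) = 157 \left(\left(-2 + 3 \left(-3\right)\right) - 107\right) = 157 \left(\left(-2 - 9\right) - 107\right) = 157 \left(-11 - 107\right) = 157 \left(-118\right) = -18526$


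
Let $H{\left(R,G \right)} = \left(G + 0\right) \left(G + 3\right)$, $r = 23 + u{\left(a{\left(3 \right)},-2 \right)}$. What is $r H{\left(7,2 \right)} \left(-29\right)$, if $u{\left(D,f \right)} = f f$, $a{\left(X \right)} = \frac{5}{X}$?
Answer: $-7830$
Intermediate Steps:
$u{\left(D,f \right)} = f^{2}$
$r = 27$ ($r = 23 + \left(-2\right)^{2} = 23 + 4 = 27$)
$H{\left(R,G \right)} = G \left(3 + G\right)$
$r H{\left(7,2 \right)} \left(-29\right) = 27 \cdot 2 \left(3 + 2\right) \left(-29\right) = 27 \cdot 2 \cdot 5 \left(-29\right) = 27 \cdot 10 \left(-29\right) = 270 \left(-29\right) = -7830$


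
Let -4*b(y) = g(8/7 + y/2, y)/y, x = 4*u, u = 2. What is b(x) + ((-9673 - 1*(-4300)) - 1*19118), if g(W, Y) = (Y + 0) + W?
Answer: -1371519/56 ≈ -24491.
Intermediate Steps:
x = 8 (x = 4*2 = 8)
g(W, Y) = W + Y (g(W, Y) = Y + W = W + Y)
b(y) = -(8/7 + 3*y/2)/(4*y) (b(y) = -((8/7 + y/2) + y)/(4*y) = -(8/7 + 3*y/2)/(4*y))
b(x) + ((-9673 - 1*(-4300)) - 1*19118) = (1/56)*(-16 - 21*8)/8 + ((-9673 - 1*(-4300)) - 1*19118) = (1/56)*(⅛)*(-16 - 168) + ((-9673 + 4300) - 19118) = (1/56)*(⅛)*(-184) + (-5373 - 19118) = -23/56 - 24491 = -1371519/56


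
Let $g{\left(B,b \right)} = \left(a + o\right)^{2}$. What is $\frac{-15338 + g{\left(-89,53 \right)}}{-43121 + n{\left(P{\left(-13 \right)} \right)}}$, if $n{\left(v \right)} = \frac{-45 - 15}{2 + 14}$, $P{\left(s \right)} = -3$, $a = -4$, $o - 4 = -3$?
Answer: $\frac{61316}{172499} \approx 0.35546$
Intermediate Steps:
$o = 1$ ($o = 4 - 3 = 1$)
$g{\left(B,b \right)} = 9$ ($g{\left(B,b \right)} = \left(-4 + 1\right)^{2} = \left(-3\right)^{2} = 9$)
$n{\left(v \right)} = - \frac{15}{4}$ ($n{\left(v \right)} = - \frac{60}{16} = \left(-60\right) \frac{1}{16} = - \frac{15}{4}$)
$\frac{-15338 + g{\left(-89,53 \right)}}{-43121 + n{\left(P{\left(-13 \right)} \right)}} = \frac{-15338 + 9}{-43121 - \frac{15}{4}} = - \frac{15329}{- \frac{172499}{4}} = \left(-15329\right) \left(- \frac{4}{172499}\right) = \frac{61316}{172499}$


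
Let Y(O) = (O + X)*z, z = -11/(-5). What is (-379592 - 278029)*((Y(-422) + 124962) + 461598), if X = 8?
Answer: -1925676062766/5 ≈ -3.8514e+11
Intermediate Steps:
z = 11/5 (z = -11*(-⅕) = 11/5 ≈ 2.2000)
Y(O) = 88/5 + 11*O/5 (Y(O) = (O + 8)*(11/5) = (8 + O)*(11/5) = 88/5 + 11*O/5)
(-379592 - 278029)*((Y(-422) + 124962) + 461598) = (-379592 - 278029)*(((88/5 + (11/5)*(-422)) + 124962) + 461598) = -657621*(((88/5 - 4642/5) + 124962) + 461598) = -657621*((-4554/5 + 124962) + 461598) = -657621*(620256/5 + 461598) = -657621*2928246/5 = -1925676062766/5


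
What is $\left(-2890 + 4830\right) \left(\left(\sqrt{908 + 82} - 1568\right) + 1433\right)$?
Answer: $-261900 + 5820 \sqrt{110} \approx -2.0086 \cdot 10^{5}$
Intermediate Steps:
$\left(-2890 + 4830\right) \left(\left(\sqrt{908 + 82} - 1568\right) + 1433\right) = 1940 \left(\left(\sqrt{990} - 1568\right) + 1433\right) = 1940 \left(\left(3 \sqrt{110} - 1568\right) + 1433\right) = 1940 \left(\left(-1568 + 3 \sqrt{110}\right) + 1433\right) = 1940 \left(-135 + 3 \sqrt{110}\right) = -261900 + 5820 \sqrt{110}$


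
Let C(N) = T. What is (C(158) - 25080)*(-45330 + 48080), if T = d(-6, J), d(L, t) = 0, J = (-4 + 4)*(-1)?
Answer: -68970000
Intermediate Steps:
J = 0 (J = 0*(-1) = 0)
T = 0
C(N) = 0
(C(158) - 25080)*(-45330 + 48080) = (0 - 25080)*(-45330 + 48080) = -25080*2750 = -68970000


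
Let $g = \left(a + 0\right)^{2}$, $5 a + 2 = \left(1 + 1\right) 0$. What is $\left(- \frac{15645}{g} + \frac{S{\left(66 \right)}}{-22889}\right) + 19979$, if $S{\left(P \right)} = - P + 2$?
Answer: $- \frac{7123262545}{91556} \approx -77802.0$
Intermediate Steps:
$a = - \frac{2}{5}$ ($a = - \frac{2}{5} + \frac{\left(1 + 1\right) 0}{5} = - \frac{2}{5} + \frac{2 \cdot 0}{5} = - \frac{2}{5} + \frac{1}{5} \cdot 0 = - \frac{2}{5} + 0 = - \frac{2}{5} \approx -0.4$)
$S{\left(P \right)} = 2 - P$
$g = \frac{4}{25}$ ($g = \left(- \frac{2}{5} + 0\right)^{2} = \left(- \frac{2}{5}\right)^{2} = \frac{4}{25} \approx 0.16$)
$\left(- \frac{15645}{g} + \frac{S{\left(66 \right)}}{-22889}\right) + 19979 = \left(- \frac{15645}{\frac{4}{25}} + \frac{2 - 66}{-22889}\right) + 19979 = \left(\left(-15645\right) \frac{25}{4} + \left(2 - 66\right) \left(- \frac{1}{22889}\right)\right) + 19979 = \left(- \frac{391125}{4} - - \frac{64}{22889}\right) + 19979 = \left(- \frac{391125}{4} + \frac{64}{22889}\right) + 19979 = - \frac{8952459869}{91556} + 19979 = - \frac{7123262545}{91556}$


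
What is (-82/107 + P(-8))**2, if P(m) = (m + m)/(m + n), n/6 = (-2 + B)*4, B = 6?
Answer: 1245456/1385329 ≈ 0.89903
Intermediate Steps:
n = 96 (n = 6*((-2 + 6)*4) = 6*(4*4) = 6*16 = 96)
P(m) = 2*m/(96 + m) (P(m) = (m + m)/(m + 96) = (2*m)/(96 + m) = 2*m/(96 + m))
(-82/107 + P(-8))**2 = (-82/107 + 2*(-8)/(96 - 8))**2 = (-82*1/107 + 2*(-8)/88)**2 = (-82/107 + 2*(-8)*(1/88))**2 = (-82/107 - 2/11)**2 = (-1116/1177)**2 = 1245456/1385329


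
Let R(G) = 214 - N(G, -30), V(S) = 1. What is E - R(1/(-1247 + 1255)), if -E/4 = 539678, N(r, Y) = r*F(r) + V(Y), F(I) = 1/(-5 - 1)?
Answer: -103628401/48 ≈ -2.1589e+6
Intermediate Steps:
F(I) = -1/6 (F(I) = 1/(-6) = -1/6)
N(r, Y) = 1 - r/6 (N(r, Y) = r*(-1/6) + 1 = -r/6 + 1 = 1 - r/6)
E = -2158712 (E = -4*539678 = -2158712)
R(G) = 213 + G/6 (R(G) = 214 - (1 - G/6) = 214 + (-1 + G/6) = 213 + G/6)
E - R(1/(-1247 + 1255)) = -2158712 - (213 + 1/(6*(-1247 + 1255))) = -2158712 - (213 + (1/6)/8) = -2158712 - (213 + (1/6)*(1/8)) = -2158712 - (213 + 1/48) = -2158712 - 1*10225/48 = -2158712 - 10225/48 = -103628401/48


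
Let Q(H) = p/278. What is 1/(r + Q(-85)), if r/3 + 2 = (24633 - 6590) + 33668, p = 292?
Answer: 139/21562799 ≈ 6.4463e-6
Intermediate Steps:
Q(H) = 146/139 (Q(H) = 292/278 = 292*(1/278) = 146/139)
r = 155127 (r = -6 + 3*((24633 - 6590) + 33668) = -6 + 3*(18043 + 33668) = -6 + 3*51711 = -6 + 155133 = 155127)
1/(r + Q(-85)) = 1/(155127 + 146/139) = 1/(21562799/139) = 139/21562799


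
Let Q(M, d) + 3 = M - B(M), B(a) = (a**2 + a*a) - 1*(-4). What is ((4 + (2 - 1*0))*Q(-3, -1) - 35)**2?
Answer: 41209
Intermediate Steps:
B(a) = 4 + 2*a**2 (B(a) = (a**2 + a**2) + 4 = 2*a**2 + 4 = 4 + 2*a**2)
Q(M, d) = -7 + M - 2*M**2 (Q(M, d) = -3 + (M - (4 + 2*M**2)) = -3 + (M + (-4 - 2*M**2)) = -3 + (-4 + M - 2*M**2) = -7 + M - 2*M**2)
((4 + (2 - 1*0))*Q(-3, -1) - 35)**2 = ((4 + (2 - 1*0))*(-7 - 3 - 2*(-3)**2) - 35)**2 = ((4 + (2 + 0))*(-7 - 3 - 2*9) - 35)**2 = ((4 + 2)*(-7 - 3 - 18) - 35)**2 = (6*(-28) - 35)**2 = (-168 - 35)**2 = (-203)**2 = 41209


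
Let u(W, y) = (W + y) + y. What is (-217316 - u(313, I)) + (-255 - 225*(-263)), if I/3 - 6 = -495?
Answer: -155775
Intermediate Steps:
I = -1467 (I = 18 + 3*(-495) = 18 - 1485 = -1467)
u(W, y) = W + 2*y
(-217316 - u(313, I)) + (-255 - 225*(-263)) = (-217316 - (313 + 2*(-1467))) + (-255 - 225*(-263)) = (-217316 - (313 - 2934)) + (-255 + 59175) = (-217316 - 1*(-2621)) + 58920 = (-217316 + 2621) + 58920 = -214695 + 58920 = -155775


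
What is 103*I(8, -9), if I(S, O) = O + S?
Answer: -103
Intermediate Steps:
103*I(8, -9) = 103*(-9 + 8) = 103*(-1) = -103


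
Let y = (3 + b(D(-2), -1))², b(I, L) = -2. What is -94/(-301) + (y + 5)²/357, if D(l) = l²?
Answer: 302/731 ≈ 0.41313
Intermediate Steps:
y = 1 (y = (3 - 2)² = 1² = 1)
-94/(-301) + (y + 5)²/357 = -94/(-301) + (1 + 5)²/357 = -94*(-1/301) + 6²*(1/357) = 94/301 + 36*(1/357) = 94/301 + 12/119 = 302/731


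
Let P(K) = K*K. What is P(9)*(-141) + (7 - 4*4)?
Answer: -11430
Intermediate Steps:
P(K) = K²
P(9)*(-141) + (7 - 4*4) = 9²*(-141) + (7 - 4*4) = 81*(-141) + (7 - 16) = -11421 - 9 = -11430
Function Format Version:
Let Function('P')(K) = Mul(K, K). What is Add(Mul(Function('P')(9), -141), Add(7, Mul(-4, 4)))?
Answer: -11430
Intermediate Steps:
Function('P')(K) = Pow(K, 2)
Add(Mul(Function('P')(9), -141), Add(7, Mul(-4, 4))) = Add(Mul(Pow(9, 2), -141), Add(7, Mul(-4, 4))) = Add(Mul(81, -141), Add(7, -16)) = Add(-11421, -9) = -11430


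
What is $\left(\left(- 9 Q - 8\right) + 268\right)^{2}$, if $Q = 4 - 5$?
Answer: $72361$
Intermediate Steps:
$Q = -1$
$\left(\left(- 9 Q - 8\right) + 268\right)^{2} = \left(\left(\left(-9\right) \left(-1\right) - 8\right) + 268\right)^{2} = \left(\left(9 - 8\right) + 268\right)^{2} = \left(1 + 268\right)^{2} = 269^{2} = 72361$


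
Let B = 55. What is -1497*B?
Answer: -82335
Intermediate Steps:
-1497*B = -1497*55 = -82335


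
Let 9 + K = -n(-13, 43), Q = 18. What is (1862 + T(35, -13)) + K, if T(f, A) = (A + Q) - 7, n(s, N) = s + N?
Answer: 1821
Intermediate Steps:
n(s, N) = N + s
K = -39 (K = -9 - (43 - 13) = -9 - 1*30 = -9 - 30 = -39)
T(f, A) = 11 + A (T(f, A) = (A + 18) - 7 = (18 + A) - 7 = 11 + A)
(1862 + T(35, -13)) + K = (1862 + (11 - 13)) - 39 = (1862 - 2) - 39 = 1860 - 39 = 1821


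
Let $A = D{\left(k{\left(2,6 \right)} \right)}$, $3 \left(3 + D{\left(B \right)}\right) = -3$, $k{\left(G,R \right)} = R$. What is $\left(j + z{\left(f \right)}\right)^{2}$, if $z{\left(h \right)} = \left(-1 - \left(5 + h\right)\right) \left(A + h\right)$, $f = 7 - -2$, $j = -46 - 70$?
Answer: $36481$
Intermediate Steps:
$D{\left(B \right)} = -4$ ($D{\left(B \right)} = -3 + \frac{1}{3} \left(-3\right) = -3 - 1 = -4$)
$A = -4$
$j = -116$
$f = 9$ ($f = 7 + 2 = 9$)
$z{\left(h \right)} = \left(-6 - h\right) \left(-4 + h\right)$ ($z{\left(h \right)} = \left(-1 - \left(5 + h\right)\right) \left(-4 + h\right) = \left(-6 - h\right) \left(-4 + h\right)$)
$\left(j + z{\left(f \right)}\right)^{2} = \left(-116 - 75\right)^{2} = \left(-191\right)^{2} = 36481$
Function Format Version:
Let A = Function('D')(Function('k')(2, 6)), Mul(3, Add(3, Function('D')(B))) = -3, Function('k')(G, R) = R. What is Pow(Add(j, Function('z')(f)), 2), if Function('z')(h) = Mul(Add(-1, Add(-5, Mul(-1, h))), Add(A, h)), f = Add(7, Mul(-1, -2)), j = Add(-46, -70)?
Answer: 36481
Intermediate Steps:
Function('D')(B) = -4 (Function('D')(B) = Add(-3, Mul(Rational(1, 3), -3)) = Add(-3, -1) = -4)
A = -4
j = -116
f = 9 (f = Add(7, 2) = 9)
Function('z')(h) = Mul(Add(-6, Mul(-1, h)), Add(-4, h)) (Function('z')(h) = Mul(Add(-1, Add(-5, Mul(-1, h))), Add(-4, h)) = Mul(Add(-6, Mul(-1, h)), Add(-4, h)))
Pow(Add(j, Function('z')(f)), 2) = Pow(Add(-116, Add(24, Mul(-1, Pow(9, 2)), Mul(-2, 9))), 2) = Pow(Add(-116, Add(24, Mul(-1, 81), -18)), 2) = Pow(Add(-116, Add(24, -81, -18)), 2) = Pow(Add(-116, -75), 2) = Pow(-191, 2) = 36481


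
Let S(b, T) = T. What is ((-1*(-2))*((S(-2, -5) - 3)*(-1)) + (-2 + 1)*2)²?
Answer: 196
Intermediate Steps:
((-1*(-2))*((S(-2, -5) - 3)*(-1)) + (-2 + 1)*2)² = ((-1*(-2))*((-5 - 3)*(-1)) + (-2 + 1)*2)² = (2*(-8*(-1)) - 1*2)² = (2*8 - 2)² = (16 - 2)² = 14² = 196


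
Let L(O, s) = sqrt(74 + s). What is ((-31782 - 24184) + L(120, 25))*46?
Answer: -2574436 + 138*sqrt(11) ≈ -2.5740e+6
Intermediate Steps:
((-31782 - 24184) + L(120, 25))*46 = ((-31782 - 24184) + sqrt(74 + 25))*46 = (-55966 + sqrt(99))*46 = (-55966 + 3*sqrt(11))*46 = -2574436 + 138*sqrt(11)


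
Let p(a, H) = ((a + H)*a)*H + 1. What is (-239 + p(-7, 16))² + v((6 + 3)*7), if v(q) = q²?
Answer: 1556485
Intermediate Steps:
p(a, H) = 1 + H*a*(H + a) (p(a, H) = ((H + a)*a)*H + 1 = (a*(H + a))*H + 1 = H*a*(H + a) + 1 = 1 + H*a*(H + a))
(-239 + p(-7, 16))² + v((6 + 3)*7) = (-239 + (1 + 16*(-7)² - 7*16²))² + ((6 + 3)*7)² = (-239 + (1 + 16*49 - 7*256))² + (9*7)² = (-239 + (1 + 784 - 1792))² + 63² = (-239 - 1007)² + 3969 = (-1246)² + 3969 = 1552516 + 3969 = 1556485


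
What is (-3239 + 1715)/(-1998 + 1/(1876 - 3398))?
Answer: 2319528/3040957 ≈ 0.76276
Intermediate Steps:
(-3239 + 1715)/(-1998 + 1/(1876 - 3398)) = -1524/(-1998 + 1/(-1522)) = -1524/(-1998 - 1/1522) = -1524/(-3040957/1522) = -1524*(-1522/3040957) = 2319528/3040957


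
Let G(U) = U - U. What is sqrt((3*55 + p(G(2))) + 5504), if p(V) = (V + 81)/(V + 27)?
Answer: 2*sqrt(1418) ≈ 75.313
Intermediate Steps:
G(U) = 0
p(V) = (81 + V)/(27 + V)
sqrt((3*55 + p(G(2))) + 5504) = sqrt((3*55 + (81 + 0)/(27 + 0)) + 5504) = sqrt((165 + 81/27) + 5504) = sqrt((165 + (1/27)*81) + 5504) = sqrt((165 + 3) + 5504) = sqrt(168 + 5504) = sqrt(5672) = 2*sqrt(1418)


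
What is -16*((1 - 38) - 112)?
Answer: 2384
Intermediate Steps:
-16*((1 - 38) - 112) = -16*(-37 - 112) = -16*(-149) = 2384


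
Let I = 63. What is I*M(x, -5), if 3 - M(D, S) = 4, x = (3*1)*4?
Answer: -63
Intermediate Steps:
x = 12 (x = 3*4 = 12)
M(D, S) = -1 (M(D, S) = 3 - 1*4 = 3 - 4 = -1)
I*M(x, -5) = 63*(-1) = -63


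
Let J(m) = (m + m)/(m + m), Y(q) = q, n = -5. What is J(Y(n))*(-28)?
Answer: -28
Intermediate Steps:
J(m) = 1 (J(m) = (2*m)/((2*m)) = (2*m)*(1/(2*m)) = 1)
J(Y(n))*(-28) = 1*(-28) = -28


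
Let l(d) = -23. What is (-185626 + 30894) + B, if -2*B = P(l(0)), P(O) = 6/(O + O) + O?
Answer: -3558570/23 ≈ -1.5472e+5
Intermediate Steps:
P(O) = O + 3/O (P(O) = 6/(2*O) + O = (1/(2*O))*6 + O = 3/O + O = O + 3/O)
B = 266/23 (B = -(-23 + 3/(-23))/2 = -(-23 + 3*(-1/23))/2 = -(-23 - 3/23)/2 = -½*(-532/23) = 266/23 ≈ 11.565)
(-185626 + 30894) + B = (-185626 + 30894) + 266/23 = -154732 + 266/23 = -3558570/23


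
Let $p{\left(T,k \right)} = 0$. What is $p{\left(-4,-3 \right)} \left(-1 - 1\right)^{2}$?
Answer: $0$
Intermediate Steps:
$p{\left(-4,-3 \right)} \left(-1 - 1\right)^{2} = 0 \left(-1 - 1\right)^{2} = 0 \left(-2\right)^{2} = 0 \cdot 4 = 0$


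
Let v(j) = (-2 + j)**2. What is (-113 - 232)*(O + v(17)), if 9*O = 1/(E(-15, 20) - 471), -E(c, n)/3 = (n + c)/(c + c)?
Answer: -219135145/2823 ≈ -77625.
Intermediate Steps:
E(c, n) = -3*(c + n)/(2*c) (E(c, n) = -3*(n + c)/(c + c) = -3*(c + n)/(2*c))
O = -2/8469 (O = 1/(9*((3/2)*(-1*(-15) - 1*20)/(-15) - 471)) = 1/(9*((3/2)*(-1/15)*(15 - 20) - 471)) = 1/(9*((3/2)*(-1/15)*(-5) - 471)) = 1/(9*(1/2 - 471)) = 1/(9*(-941/2)) = (1/9)*(-2/941) = -2/8469 ≈ -0.00023616)
(-113 - 232)*(O + v(17)) = (-113 - 232)*(-2/8469 + (-2 + 17)**2) = -345*(-2/8469 + 15**2) = -345*(-2/8469 + 225) = -345*1905523/8469 = -219135145/2823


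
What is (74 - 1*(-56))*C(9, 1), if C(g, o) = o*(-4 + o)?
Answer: -390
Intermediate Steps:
(74 - 1*(-56))*C(9, 1) = (74 - 1*(-56))*(1*(-4 + 1)) = (74 + 56)*(1*(-3)) = 130*(-3) = -390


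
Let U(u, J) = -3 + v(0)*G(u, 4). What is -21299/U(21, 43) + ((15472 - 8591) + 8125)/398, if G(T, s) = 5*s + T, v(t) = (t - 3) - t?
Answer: 5183879/25074 ≈ 206.74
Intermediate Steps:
v(t) = -3 (v(t) = (-3 + t) - t = -3)
G(T, s) = T + 5*s
U(u, J) = -63 - 3*u (U(u, J) = -3 - 3*(u + 5*4) = -3 - 3*(u + 20) = -3 - 3*(20 + u) = -3 + (-60 - 3*u) = -63 - 3*u)
-21299/U(21, 43) + ((15472 - 8591) + 8125)/398 = -21299/(-63 - 3*21) + ((15472 - 8591) + 8125)/398 = -21299/(-63 - 63) + (6881 + 8125)*(1/398) = -21299/(-126) + 15006*(1/398) = -21299*(-1/126) + 7503/199 = 21299/126 + 7503/199 = 5183879/25074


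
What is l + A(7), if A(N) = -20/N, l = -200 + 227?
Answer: 169/7 ≈ 24.143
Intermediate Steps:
l = 27
l + A(7) = 27 - 20/7 = 169/7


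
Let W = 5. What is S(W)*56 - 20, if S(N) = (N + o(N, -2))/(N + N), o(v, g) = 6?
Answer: 208/5 ≈ 41.600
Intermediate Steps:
S(N) = (6 + N)/(2*N) (S(N) = (N + 6)/(N + N) = (6 + N)/((2*N)) = (6 + N)*(1/(2*N)) = (6 + N)/(2*N))
S(W)*56 - 20 = ((1/2)*(6 + 5)/5)*56 - 20 = ((1/2)*(1/5)*11)*56 - 20 = (11/10)*56 - 20 = 308/5 - 20 = 208/5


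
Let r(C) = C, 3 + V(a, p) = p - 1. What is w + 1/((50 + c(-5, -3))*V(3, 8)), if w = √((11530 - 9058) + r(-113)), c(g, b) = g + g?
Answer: 1/160 + √2359 ≈ 48.576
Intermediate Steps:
V(a, p) = -4 + p (V(a, p) = -3 + (p - 1) = -3 + (-1 + p) = -4 + p)
c(g, b) = 2*g
w = √2359 (w = √((11530 - 9058) - 113) = √(2472 - 113) = √2359 ≈ 48.570)
w + 1/((50 + c(-5, -3))*V(3, 8)) = √2359 + 1/((50 + 2*(-5))*(-4 + 8)) = √2359 + 1/((50 - 10)*4) = √2359 + 1/(40*4) = √2359 + 1/160 = 1/160 + √2359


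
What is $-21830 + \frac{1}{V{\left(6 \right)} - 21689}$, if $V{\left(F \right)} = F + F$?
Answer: $- \frac{473208911}{21677} \approx -21830.0$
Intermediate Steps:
$V{\left(F \right)} = 2 F$
$-21830 + \frac{1}{V{\left(6 \right)} - 21689} = -21830 + \frac{1}{2 \cdot 6 - 21689} = -21830 + \frac{1}{12 - 21689} = -21830 + \frac{1}{-21677} = -21830 - \frac{1}{21677} = - \frac{473208911}{21677}$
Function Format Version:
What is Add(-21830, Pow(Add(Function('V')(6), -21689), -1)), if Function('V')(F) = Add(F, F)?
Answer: Rational(-473208911, 21677) ≈ -21830.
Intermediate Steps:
Function('V')(F) = Mul(2, F)
Add(-21830, Pow(Add(Function('V')(6), -21689), -1)) = Add(-21830, Pow(Add(Mul(2, 6), -21689), -1)) = Add(-21830, Pow(Add(12, -21689), -1)) = Add(-21830, Pow(-21677, -1)) = Add(-21830, Rational(-1, 21677)) = Rational(-473208911, 21677)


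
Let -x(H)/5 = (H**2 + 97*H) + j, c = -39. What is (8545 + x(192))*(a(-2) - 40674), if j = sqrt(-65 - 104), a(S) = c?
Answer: 10947522135 + 2646345*I ≈ 1.0948e+10 + 2.6463e+6*I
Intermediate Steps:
a(S) = -39
j = 13*I (j = sqrt(-169) = 13*I ≈ 13.0*I)
x(H) = -485*H - 65*I - 5*H**2 (x(H) = -5*((H**2 + 97*H) + 13*I) = -5*(H**2 + 13*I + 97*H) = -485*H - 65*I - 5*H**2)
(8545 + x(192))*(a(-2) - 40674) = (8545 + (-485*192 - 65*I - 5*192**2))*(-39 - 40674) = (8545 + (-93120 - 65*I - 5*36864))*(-40713) = (8545 + (-93120 - 65*I - 184320))*(-40713) = (8545 + (-277440 - 65*I))*(-40713) = (-268895 - 65*I)*(-40713) = 10947522135 + 2646345*I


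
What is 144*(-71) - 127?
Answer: -10351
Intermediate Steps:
144*(-71) - 127 = -10224 - 127 = -10351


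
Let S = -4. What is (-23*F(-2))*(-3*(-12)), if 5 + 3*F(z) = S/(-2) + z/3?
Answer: 1012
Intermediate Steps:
F(z) = -1 + z/9 (F(z) = -5/3 + (-4/(-2) + z/3)/3 = -5/3 + (-4*(-½) + z*(⅓))/3 = -5/3 + (2 + z/3)/3 = -5/3 + (⅔ + z/9) = -1 + z/9)
(-23*F(-2))*(-3*(-12)) = (-23*(-1 + (⅑)*(-2)))*(-3*(-12)) = -23*(-1 - 2/9)*36 = -23*(-11/9)*36 = (253/9)*36 = 1012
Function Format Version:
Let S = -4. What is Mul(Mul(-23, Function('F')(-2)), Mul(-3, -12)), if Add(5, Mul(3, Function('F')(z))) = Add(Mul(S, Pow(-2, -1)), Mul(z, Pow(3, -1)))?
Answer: 1012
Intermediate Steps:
Function('F')(z) = Add(-1, Mul(Rational(1, 9), z)) (Function('F')(z) = Add(Rational(-5, 3), Mul(Rational(1, 3), Add(Mul(-4, Pow(-2, -1)), Mul(z, Pow(3, -1))))) = Add(Rational(-5, 3), Mul(Rational(1, 3), Add(Mul(-4, Rational(-1, 2)), Mul(z, Rational(1, 3))))) = Add(Rational(-5, 3), Mul(Rational(1, 3), Add(2, Mul(Rational(1, 3), z)))) = Add(Rational(-5, 3), Add(Rational(2, 3), Mul(Rational(1, 9), z))) = Add(-1, Mul(Rational(1, 9), z)))
Mul(Mul(-23, Function('F')(-2)), Mul(-3, -12)) = Mul(Mul(-23, Add(-1, Mul(Rational(1, 9), -2))), Mul(-3, -12)) = Mul(Mul(-23, Add(-1, Rational(-2, 9))), 36) = Mul(Mul(-23, Rational(-11, 9)), 36) = Mul(Rational(253, 9), 36) = 1012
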